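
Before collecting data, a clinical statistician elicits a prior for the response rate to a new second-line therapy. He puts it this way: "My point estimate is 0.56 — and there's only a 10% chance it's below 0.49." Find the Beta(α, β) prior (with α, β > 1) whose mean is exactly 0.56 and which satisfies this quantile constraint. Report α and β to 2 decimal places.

α ≈ 46.48, β ≈ 36.52

With mean 0.56 fixed, write α = 0.56s, β = 0.44s where s = α+β.
Need P(θ < 0.49) = 0.1 under Beta(0.56s, 0.44s). Normal approximation: (q−m)/√(m(1−m)/s) ≈ z_{0.1} = -1.28, so s ≈ 0.56·0.44·(-1.28)²/(0.49−0.56)² = 82.6.
At s = 82.6: P(θ<0.49) ≈ 0.101. Adjusting to match 0.1 gives s ≈ 82.99.
So α = 0.56·82.99 ≈ 46.48, β = 0.44·82.99 ≈ 36.52.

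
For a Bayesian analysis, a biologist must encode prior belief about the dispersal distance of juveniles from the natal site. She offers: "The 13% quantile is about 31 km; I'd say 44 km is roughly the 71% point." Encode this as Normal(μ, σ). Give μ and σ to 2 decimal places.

The p-quantile of Normal(μ,σ) is μ + z_p·σ, with z_{0.13} = -1.126 and z_{0.71} = 0.5534.
Eliminate σ: μ = (z₂·x₁ − z₁·x₂)/(z₂ − z₁) = (0.5534·31 − (-1.126)·44)/1.68 = 39.72.
Then σ = (x₂ − x₁)/(z₂ − z₁) = (44 − 31)/1.68 = 7.74.

μ = 39.72, σ = 7.74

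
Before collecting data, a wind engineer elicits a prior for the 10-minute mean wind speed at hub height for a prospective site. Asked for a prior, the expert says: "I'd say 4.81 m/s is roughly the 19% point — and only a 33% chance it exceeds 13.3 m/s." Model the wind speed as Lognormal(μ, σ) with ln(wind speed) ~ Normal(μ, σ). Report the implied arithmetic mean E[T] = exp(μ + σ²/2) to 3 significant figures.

If T ~ Lognormal(μ,σ) then ln T ~ Normal(μ,σ), so the p-quantile of ln T is μ + z_p·σ.
ln(4.81) = 1.571 and ln(13.3) = 2.588; z_{0.19} = -0.8779, z_{0.67} = 0.4399.
σ = (2.588 − 1.571)/(0.4399 − (-0.8779)) = 0.772.
μ = 1.571 − (-0.8779)·0.772 = 2.248.
E[T] = exp(μ + σ²/2) = exp(2.248 + 0.2978) = 12.8 m/s.

E[T] ≈ 12.8 m/s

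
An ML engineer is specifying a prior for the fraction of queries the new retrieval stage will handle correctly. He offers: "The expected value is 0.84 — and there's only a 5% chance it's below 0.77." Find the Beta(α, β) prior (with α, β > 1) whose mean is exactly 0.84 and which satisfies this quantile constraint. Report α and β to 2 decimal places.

α ≈ 70.10, β ≈ 13.35

With mean 0.84 fixed, write α = 0.84s, β = 0.16s where s = α+β.
Need P(θ < 0.77) = 0.05 under Beta(0.84s, 0.16s). Normal approximation: (q−m)/√(m(1−m)/s) ≈ z_{0.05} = -1.64, so s ≈ 0.84·0.16·(-1.64)²/(0.77−0.84)² = 74.2.
At s = 74.2: P(θ<0.77) ≈ 0.060. Adjusting to match 0.05 gives s ≈ 83.46.
So α = 0.84·83.46 ≈ 70.10, β = 0.16·83.46 ≈ 13.35.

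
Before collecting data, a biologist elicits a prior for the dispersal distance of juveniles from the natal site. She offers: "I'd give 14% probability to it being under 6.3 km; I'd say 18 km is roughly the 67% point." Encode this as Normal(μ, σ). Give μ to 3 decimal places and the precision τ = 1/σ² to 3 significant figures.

For Normal(μ,σ), the p-quantile is μ + z_p·σ. Here z_{0.14} = -1.08, z_{0.67} = 0.4399.
So 6.3 = μ − 1.08σ and 18 = μ + 0.4399σ.
Subtracting: σ = (18 − 6.3)/(0.4399 − (-1.08)) = 7.696.
Then μ = 6.3 − (-1.08)·7.696 = 14.614.
Precision τ = 1/σ² = 1/7.696² = 0.0169.

μ = 14.614, τ = 0.0169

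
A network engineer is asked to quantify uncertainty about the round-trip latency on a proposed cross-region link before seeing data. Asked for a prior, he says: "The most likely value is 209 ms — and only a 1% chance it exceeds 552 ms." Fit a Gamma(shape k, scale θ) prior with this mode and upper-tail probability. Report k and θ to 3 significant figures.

Gamma(k,θ) with k>1 has mode (k−1)θ, so θ = 209/(k−1).
Need P(X < 552) = 0.99 with θ tied to k this way. Start at k = 2, θ = 209: P(X<552) ≈ 0.740.
Too low — raise k to concentrate. Iterating converges to k ≈ 5.92.
Then θ = 209/(5.92−1) ≈ 42.5.

k ≈ 5.92, θ ≈ 42.5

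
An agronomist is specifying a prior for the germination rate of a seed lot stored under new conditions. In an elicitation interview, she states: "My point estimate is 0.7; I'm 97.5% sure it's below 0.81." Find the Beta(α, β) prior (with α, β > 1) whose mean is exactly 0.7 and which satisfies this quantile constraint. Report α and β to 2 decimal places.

With mean 0.7 fixed, write α = 0.7s, β = 0.3s where s = α+β.
Need P(θ < 0.81) = 0.975 under Beta(0.7s, 0.3s). Normal approximation: (q−m)/√(m(1−m)/s) ≈ z_{0.975} = 1.96, so s ≈ 0.7·0.3·(1.96)²/(0.81−0.7)² = 66.7.
At s = 66.7: P(θ<0.81) ≈ 0.983. Adjusting to match 0.975 gives s ≈ 57.80.
So α = 0.7·57.80 ≈ 40.46, β = 0.3·57.80 ≈ 17.34.

α ≈ 40.46, β ≈ 17.34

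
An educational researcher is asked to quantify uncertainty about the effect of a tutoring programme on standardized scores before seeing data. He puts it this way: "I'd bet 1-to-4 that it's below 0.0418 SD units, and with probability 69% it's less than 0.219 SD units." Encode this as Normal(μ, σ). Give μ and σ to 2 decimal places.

For Normal(μ,σ), the p-quantile is μ + z_p·σ. Here z_{0.2} = -0.8416, z_{0.69} = 0.4959.
So 0.0418 = μ − 0.8416σ and 0.219 = μ + 0.4959σ.
Subtracting: σ = (0.219 − 0.0418)/(0.4959 − (-0.8416)) = 0.13.
Then μ = 0.0418 − (-0.8416)·0.13 = 0.15.

μ = 0.15, σ = 0.13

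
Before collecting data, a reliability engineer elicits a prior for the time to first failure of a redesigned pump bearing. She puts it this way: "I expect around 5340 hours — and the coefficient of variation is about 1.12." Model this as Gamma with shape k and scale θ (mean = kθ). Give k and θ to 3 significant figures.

k ≈ 0.797, θ ≈ 6700

For Gamma(k, scale θ): mean = kθ, variance = kθ², so CV = 1/√k.
CV = 1.12, hence k = 1/CV² = 0.797.
Then θ = mean/k = 5340/0.797 = 6700.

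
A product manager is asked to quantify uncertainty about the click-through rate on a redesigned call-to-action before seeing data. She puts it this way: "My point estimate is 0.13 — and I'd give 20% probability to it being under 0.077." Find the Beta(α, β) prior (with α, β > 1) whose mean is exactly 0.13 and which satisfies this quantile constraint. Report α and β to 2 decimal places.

α ≈ 3.83, β ≈ 25.63

With mean 0.13 fixed, write α = 0.13s, β = 0.87s where s = α+β.
Need P(θ < 0.077) = 0.2 under Beta(0.13s, 0.87s). Normal approximation: (q−m)/√(m(1−m)/s) ≈ z_{0.2} = -0.842, so s ≈ 0.13·0.87·(-0.842)²/(0.077−0.13)² = 28.5.
At s = 28.5: P(θ<0.077) ≈ 0.205. Adjusting to match 0.2 gives s ≈ 29.46.
So α = 0.13·29.46 ≈ 3.83, β = 0.87·29.46 ≈ 25.63.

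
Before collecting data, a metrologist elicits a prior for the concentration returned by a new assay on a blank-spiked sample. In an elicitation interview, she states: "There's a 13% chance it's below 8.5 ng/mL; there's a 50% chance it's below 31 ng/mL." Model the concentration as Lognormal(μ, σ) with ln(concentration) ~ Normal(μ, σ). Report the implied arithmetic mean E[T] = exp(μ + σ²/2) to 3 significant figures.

If T ~ Lognormal(μ,σ) then ln T ~ Normal(μ,σ), so the p-quantile of ln T is μ + z_p·σ.
ln(8.5) = 2.14 and ln(31) = 3.434; z_{0.13} = -1.126, z_{0.5} = 0.
σ = (3.434 − 2.14)/(0 − (-1.126)) = 1.149.
μ = 2.14 − (-1.126)·1.149 = 3.434.
E[T] = exp(μ + σ²/2) = exp(3.434 + 0.6598) = 60 ng/mL.

E[T] ≈ 60 ng/mL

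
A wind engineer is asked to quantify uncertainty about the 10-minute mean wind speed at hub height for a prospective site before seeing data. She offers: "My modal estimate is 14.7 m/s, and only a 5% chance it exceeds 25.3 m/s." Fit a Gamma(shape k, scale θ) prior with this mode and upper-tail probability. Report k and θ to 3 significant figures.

k ≈ 10.5, θ ≈ 1.55

Gamma(k,θ) with k>1 has mode (k−1)θ, so θ = 14.7/(k−1).
Need P(X < 25.3) = 0.95 with θ tied to k this way. Start at k = 2, θ = 14.7: P(X<25.3) ≈ 0.513.
Too low — raise k to concentrate. Iterating converges to k ≈ 10.5.
Then θ = 14.7/(10.5−1) ≈ 1.55.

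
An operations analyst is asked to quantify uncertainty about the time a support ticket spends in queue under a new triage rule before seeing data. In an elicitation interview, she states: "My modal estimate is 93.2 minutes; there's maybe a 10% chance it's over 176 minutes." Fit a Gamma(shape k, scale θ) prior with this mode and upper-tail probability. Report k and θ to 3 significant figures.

k ≈ 5.73, θ ≈ 19.7

Gamma(k,θ) with k>1 has mode (k−1)θ, so θ = 93.2/(k−1).
Need P(X < 176) = 0.9 with θ tied to k this way. Start at k = 2, θ = 93.2: P(X<176) ≈ 0.563.
Too low — raise k to concentrate. Iterating converges to k ≈ 5.73.
Then θ = 93.2/(5.73−1) ≈ 19.7.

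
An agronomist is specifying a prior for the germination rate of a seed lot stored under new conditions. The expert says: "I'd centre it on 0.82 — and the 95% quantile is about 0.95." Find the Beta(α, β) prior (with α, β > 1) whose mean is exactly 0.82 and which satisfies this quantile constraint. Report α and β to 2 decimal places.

With mean 0.82 fixed, write α = 0.82s, β = 0.18s where s = α+β.
Need P(θ < 0.95) = 0.95 under Beta(0.82s, 0.18s). Normal approximation: (q−m)/√(m(1−m)/s) ≈ z_{0.95} = 1.64, so s ≈ 0.82·0.18·(1.64)²/(0.95−0.82)² = 23.6.
At s = 23.6: P(θ<0.95) ≈ 0.984. Adjusting to match 0.95 gives s ≈ 15.13.
So α = 0.82·15.13 ≈ 12.41, β = 0.18·15.13 ≈ 2.72.

α ≈ 12.41, β ≈ 2.72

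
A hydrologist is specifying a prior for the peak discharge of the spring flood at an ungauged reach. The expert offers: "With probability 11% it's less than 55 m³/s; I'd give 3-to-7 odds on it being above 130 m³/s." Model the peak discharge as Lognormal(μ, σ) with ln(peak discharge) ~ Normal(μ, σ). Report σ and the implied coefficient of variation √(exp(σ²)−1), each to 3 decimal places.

If T ~ Lognormal(μ,σ) then ln T ~ Normal(μ,σ), so the p-quantile of ln T is μ + z_p·σ.
ln(55) = 4.007 and ln(130) = 4.868; z_{0.11} = -1.227, z_{0.7} = 0.5244.
σ = (4.868 − 4.007)/(0.5244 − (-1.227)) = 0.491.
μ = 4.007 − (-1.227)·0.491 = 4.610.
CV = √(exp(σ²)−1) = √(exp(0.2414)−1) = 0.522.

σ ≈ 0.491, CV ≈ 0.522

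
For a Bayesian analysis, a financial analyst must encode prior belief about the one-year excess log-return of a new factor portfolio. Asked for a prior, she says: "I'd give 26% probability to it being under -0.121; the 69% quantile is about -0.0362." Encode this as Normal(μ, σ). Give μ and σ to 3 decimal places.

μ = -0.073, σ = 0.074

For Normal(μ,σ), the p-quantile is μ + z_p·σ. Here z_{0.26} = -0.6433, z_{0.69} = 0.4959.
So -0.121 = μ − 0.6433σ and -0.0362 = μ + 0.4959σ.
Subtracting: σ = (-0.0362 − -0.121)/(0.4959 − (-0.6433)) = 0.074.
Then μ = -0.121 − (-0.6433)·0.074 = -0.073.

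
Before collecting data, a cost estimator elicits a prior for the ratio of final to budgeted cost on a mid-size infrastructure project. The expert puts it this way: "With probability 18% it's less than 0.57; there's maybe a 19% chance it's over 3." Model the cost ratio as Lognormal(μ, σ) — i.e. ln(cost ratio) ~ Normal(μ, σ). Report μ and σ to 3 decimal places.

If T ~ Lognormal(μ,σ) then ln T ~ Normal(μ,σ), so the p-quantile of ln T is μ + z_p·σ.
ln(0.57) = -0.5621 and ln(3) = 1.099; z_{0.18} = -0.9154, z_{0.81} = 0.8779.
σ = (1.099 − -0.5621)/(0.8779 − (-0.9154)) = 0.926.
μ = -0.5621 − (-0.9154)·0.926 = 0.286.

μ ≈ 0.286, σ ≈ 0.926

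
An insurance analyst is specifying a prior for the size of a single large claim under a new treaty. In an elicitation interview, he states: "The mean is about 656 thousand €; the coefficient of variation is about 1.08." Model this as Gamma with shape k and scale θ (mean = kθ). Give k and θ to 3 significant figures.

For Gamma(k, scale θ): mean = kθ, variance = kθ², so CV = 1/√k.
CV = 1.08, hence k = 1/CV² = 0.857.
Then θ = mean/k = 656/0.857 = 765.

k ≈ 0.857, θ ≈ 765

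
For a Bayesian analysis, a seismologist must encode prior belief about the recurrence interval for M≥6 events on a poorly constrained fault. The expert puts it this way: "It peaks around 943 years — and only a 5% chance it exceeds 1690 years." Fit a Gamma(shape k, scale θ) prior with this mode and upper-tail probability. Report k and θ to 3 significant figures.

Gamma(k,θ) with k>1 has mode (k−1)θ, so θ = 943/(k−1).
Need P(X < 1690) = 0.95 with θ tied to k this way. Start at k = 2, θ = 943: P(X<1690) ≈ 0.535.
Too low — raise k to concentrate. Iterating converges to k ≈ 9.19.
Then θ = 943/(9.19−1) ≈ 115.

k ≈ 9.19, θ ≈ 115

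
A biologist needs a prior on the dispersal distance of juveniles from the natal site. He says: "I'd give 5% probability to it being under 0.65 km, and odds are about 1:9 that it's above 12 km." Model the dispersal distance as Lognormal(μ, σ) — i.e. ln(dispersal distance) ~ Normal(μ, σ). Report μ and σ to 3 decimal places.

μ ≈ 1.208, σ ≈ 0.996

If T ~ Lognormal(μ,σ) then ln T ~ Normal(μ,σ), so the p-quantile of ln T is μ + z_p·σ.
ln(0.65) = -0.4308 and ln(12) = 2.485; z_{0.05} = -1.645, z_{0.9} = 1.282.
σ = (2.485 − -0.4308)/(1.282 − (-1.645)) = 0.996.
μ = -0.4308 − (-1.645)·0.996 = 1.208.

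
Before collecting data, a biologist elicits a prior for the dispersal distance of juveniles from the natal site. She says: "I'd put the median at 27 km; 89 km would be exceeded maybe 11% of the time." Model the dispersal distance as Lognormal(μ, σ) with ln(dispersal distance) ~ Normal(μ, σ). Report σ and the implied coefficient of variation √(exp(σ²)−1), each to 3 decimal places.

If T ~ Lognormal(μ,σ) then ln T ~ Normal(μ,σ), so the p-quantile of ln T is μ + z_p·σ.
ln(27) = 3.296 and ln(89) = 4.489; z_{0.5} = 0, z_{0.89} = 1.227.
σ = (4.489 − 3.296)/(1.227 − (0)) = 0.973.
μ = 3.296 − (0)·0.973 = 3.296.
CV = √(exp(σ²)−1) = √(exp(0.9458)−1) = 1.255.

σ ≈ 0.973, CV ≈ 1.255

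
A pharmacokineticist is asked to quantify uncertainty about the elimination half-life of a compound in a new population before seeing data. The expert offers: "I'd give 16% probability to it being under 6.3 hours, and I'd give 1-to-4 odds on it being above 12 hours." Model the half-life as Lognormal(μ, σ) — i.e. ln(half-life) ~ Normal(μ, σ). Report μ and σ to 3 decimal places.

μ ≈ 2.190, σ ≈ 0.351

If T ~ Lognormal(μ,σ) then ln T ~ Normal(μ,σ), so the p-quantile of ln T is μ + z_p·σ.
ln(6.3) = 1.841 and ln(12) = 2.485; z_{0.16} = -0.9945, z_{0.8} = 0.8416.
σ = (2.485 − 1.841)/(0.8416 − (-0.9945)) = 0.351.
μ = 1.841 − (-0.9945)·0.351 = 2.190.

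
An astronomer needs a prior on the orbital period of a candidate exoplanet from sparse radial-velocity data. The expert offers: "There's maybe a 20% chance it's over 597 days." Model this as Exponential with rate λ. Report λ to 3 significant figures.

λ ≈ 0.0027

P(T > 597.0) = e^(−λ·597.0) = 0.2, so λ = −ln(0.2)/597.0 = 0.0027.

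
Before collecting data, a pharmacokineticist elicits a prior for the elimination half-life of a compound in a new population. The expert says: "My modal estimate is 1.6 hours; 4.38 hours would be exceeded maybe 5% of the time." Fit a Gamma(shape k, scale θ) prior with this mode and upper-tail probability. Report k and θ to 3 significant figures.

k ≈ 3.65, θ ≈ 0.604

Gamma(k,θ) with k>1 has mode (k−1)θ, so θ = 1.6/(k−1).
Need P(X < 4.38) = 0.95 with θ tied to k this way. Start at k = 2, θ = 1.6: P(X<4.38) ≈ 0.758.
Too low — raise k to concentrate. Iterating converges to k ≈ 3.65.
Then θ = 1.6/(3.65−1) ≈ 0.604.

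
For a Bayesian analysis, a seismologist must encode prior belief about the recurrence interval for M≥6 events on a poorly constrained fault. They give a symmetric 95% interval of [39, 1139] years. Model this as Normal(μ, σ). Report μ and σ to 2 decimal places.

μ = 589.00, σ = 280.62

A symmetric 95% interval runs μ ± z·σ with z = 1.96.
Half-width = 550, so σ = 550/1.96 = 280.62.
μ is the interval midpoint, 589.00.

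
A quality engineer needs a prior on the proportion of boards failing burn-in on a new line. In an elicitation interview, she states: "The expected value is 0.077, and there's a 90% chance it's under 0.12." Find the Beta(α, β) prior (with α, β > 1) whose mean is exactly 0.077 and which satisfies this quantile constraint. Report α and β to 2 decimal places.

With mean 0.077 fixed, write α = 0.077s, β = 0.923s where s = α+β.
Need P(θ < 0.12) = 0.9 under Beta(0.077s, 0.923s). Normal approximation: (q−m)/√(m(1−m)/s) ≈ z_{0.9} = 1.28, so s ≈ 0.077·0.923·(1.28)²/(0.12−0.077)² = 63.1.
At s = 63.1: P(θ<0.12) ≈ 0.893. Adjusting to match 0.9 gives s ≈ 68.40.
So α = 0.077·68.40 ≈ 5.27, β = 0.923·68.40 ≈ 63.13.

α ≈ 5.27, β ≈ 63.13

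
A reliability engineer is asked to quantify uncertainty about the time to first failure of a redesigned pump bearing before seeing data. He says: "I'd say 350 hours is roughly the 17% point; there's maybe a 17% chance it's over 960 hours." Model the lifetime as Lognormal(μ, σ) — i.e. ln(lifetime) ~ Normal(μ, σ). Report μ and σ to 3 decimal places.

If T ~ Lognormal(μ,σ) then ln T ~ Normal(μ,σ), so the p-quantile of ln T is μ + z_p·σ.
ln(350) = 5.858 and ln(960) = 6.867; z_{0.17} = -0.9542, z_{0.83} = 0.9542.
σ = (6.867 − 5.858)/(0.9542 − (-0.9542)) = 0.529.
μ = 5.858 − (-0.9542)·0.529 = 6.362.

μ ≈ 6.362, σ ≈ 0.529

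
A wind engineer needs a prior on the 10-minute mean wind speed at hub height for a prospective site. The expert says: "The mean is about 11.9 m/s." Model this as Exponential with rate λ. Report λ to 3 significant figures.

Exponential mean = 1/λ, so λ = 1/11.9 = 0.084.

λ ≈ 0.084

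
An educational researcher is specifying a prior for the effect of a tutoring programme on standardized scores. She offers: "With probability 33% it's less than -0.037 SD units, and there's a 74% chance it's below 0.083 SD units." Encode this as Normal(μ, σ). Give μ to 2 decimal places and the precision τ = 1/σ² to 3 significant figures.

μ = 0.01, τ = 81.5

The p-quantile of Normal(μ,σ) is μ + z_p·σ, with z_{0.33} = -0.4399 and z_{0.74} = 0.6433.
Eliminate σ: μ = (z₂·x₁ − z₁·x₂)/(z₂ − z₁) = (0.6433·-0.037 − (-0.4399)·0.083)/1.083 = 0.01.
Then σ = (x₂ − x₁)/(z₂ − z₁) = (0.083 − -0.037)/1.083 = 0.11.
Precision τ = 1/σ² = 1/0.1108² = 81.5.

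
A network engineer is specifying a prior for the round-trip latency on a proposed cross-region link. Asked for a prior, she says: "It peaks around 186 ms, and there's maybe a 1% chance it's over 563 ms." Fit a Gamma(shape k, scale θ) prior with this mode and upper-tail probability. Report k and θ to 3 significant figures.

k ≈ 4.66, θ ≈ 50.8

Gamma(k,θ) with k>1 has mode (k−1)θ, so θ = 186/(k−1).
Need P(X < 563) = 0.99 with θ tied to k this way. Start at k = 2, θ = 186: P(X<563) ≈ 0.805.
Too low — raise k to concentrate. Iterating converges to k ≈ 4.66.
Then θ = 186/(4.66−1) ≈ 50.8.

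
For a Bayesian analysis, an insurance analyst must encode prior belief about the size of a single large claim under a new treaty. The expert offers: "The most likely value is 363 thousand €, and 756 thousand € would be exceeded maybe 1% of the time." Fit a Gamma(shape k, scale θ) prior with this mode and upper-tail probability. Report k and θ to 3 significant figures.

k ≈ 10.1, θ ≈ 40.1

Gamma(k,θ) with k>1 has mode (k−1)θ, so θ = 363/(k−1).
Need P(X < 756) = 0.99 with θ tied to k this way. Start at k = 2, θ = 363: P(X<756) ≈ 0.616.
Too low — raise k to concentrate. Iterating converges to k ≈ 10.1.
Then θ = 363/(10.1−1) ≈ 40.1.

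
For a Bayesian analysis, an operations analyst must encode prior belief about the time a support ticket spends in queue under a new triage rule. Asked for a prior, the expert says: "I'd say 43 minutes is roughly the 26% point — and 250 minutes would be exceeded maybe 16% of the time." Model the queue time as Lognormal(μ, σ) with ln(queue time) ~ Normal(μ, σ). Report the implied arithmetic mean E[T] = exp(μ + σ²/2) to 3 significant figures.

E[T] ≈ 153 minutes

If T ~ Lognormal(μ,σ) then ln T ~ Normal(μ,σ), so the p-quantile of ln T is μ + z_p·σ.
ln(43) = 3.761 and ln(250) = 5.521; z_{0.26} = -0.6433, z_{0.84} = 0.9945.
σ = (5.521 − 3.761)/(0.9945 − (-0.6433)) = 1.075.
μ = 3.761 − (-0.6433)·1.075 = 4.453.
E[T] = exp(μ + σ²/2) = exp(4.453 + 0.5776) = 153 minutes.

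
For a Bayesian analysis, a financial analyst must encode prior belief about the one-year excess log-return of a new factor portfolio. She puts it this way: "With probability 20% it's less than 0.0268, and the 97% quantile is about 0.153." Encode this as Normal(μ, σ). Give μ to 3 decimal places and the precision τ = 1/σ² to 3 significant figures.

For Normal(μ,σ), the p-quantile is μ + z_p·σ. Here z_{0.2} = -0.8416, z_{0.97} = 1.881.
So 0.0268 = μ − 0.8416σ and 0.153 = μ + 1.881σ.
Subtracting: σ = (0.153 − 0.0268)/(1.881 − (-0.8416)) = 0.046.
Then μ = 0.0268 − (-0.8416)·0.046 = 0.066.
Precision τ = 1/σ² = 1/0.04636² = 465.

μ = 0.066, τ = 465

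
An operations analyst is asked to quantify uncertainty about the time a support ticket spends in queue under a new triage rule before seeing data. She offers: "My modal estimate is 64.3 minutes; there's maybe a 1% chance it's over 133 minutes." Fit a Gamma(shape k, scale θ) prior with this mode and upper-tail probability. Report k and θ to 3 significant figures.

Gamma(k,θ) with k>1 has mode (k−1)θ, so θ = 64.3/(k−1).
Need P(X < 133) = 0.99 with θ tied to k this way. Start at k = 2, θ = 64.3: P(X<133) ≈ 0.612.
Too low — raise k to concentrate. Iterating converges to k ≈ 10.2.
Then θ = 64.3/(10.2−1) ≈ 6.96.

k ≈ 10.2, θ ≈ 6.96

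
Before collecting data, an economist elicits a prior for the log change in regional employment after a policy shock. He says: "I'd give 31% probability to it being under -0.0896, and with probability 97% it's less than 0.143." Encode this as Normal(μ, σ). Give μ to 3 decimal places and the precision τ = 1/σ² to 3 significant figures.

μ = -0.041, τ = 104

The p-quantile of Normal(μ,σ) is μ + z_p·σ, with z_{0.31} = -0.4959 and z_{0.97} = 1.881.
Eliminate σ: μ = (z₂·x₁ − z₁·x₂)/(z₂ − z₁) = (1.881·-0.0896 − (-0.4959)·0.143)/2.377 = -0.041.
Then σ = (x₂ − x₁)/(z₂ − z₁) = (0.143 − -0.0896)/2.377 = 0.098.
Precision τ = 1/σ² = 1/0.09787² = 104.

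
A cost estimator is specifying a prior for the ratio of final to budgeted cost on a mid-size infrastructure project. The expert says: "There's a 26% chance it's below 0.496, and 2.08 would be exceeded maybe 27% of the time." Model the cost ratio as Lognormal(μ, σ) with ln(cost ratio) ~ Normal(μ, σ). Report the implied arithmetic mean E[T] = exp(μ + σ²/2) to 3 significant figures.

If T ~ Lognormal(μ,σ) then ln T ~ Normal(μ,σ), so the p-quantile of ln T is μ + z_p·σ.
ln(0.496) = -0.7012 and ln(2.08) = 0.7324; z_{0.26} = -0.6433, z_{0.73} = 0.6128.
σ = (0.7324 − -0.7012)/(0.6128 − (-0.6433)) = 1.141.
μ = -0.7012 − (-0.6433)·1.141 = 0.033.
E[T] = exp(μ + σ²/2) = exp(0.033 + 0.6512) = 1.98.

E[T] ≈ 1.98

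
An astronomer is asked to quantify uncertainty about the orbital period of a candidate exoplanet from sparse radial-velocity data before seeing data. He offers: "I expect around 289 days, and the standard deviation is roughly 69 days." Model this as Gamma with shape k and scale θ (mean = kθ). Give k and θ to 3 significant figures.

For Gamma(k, scale θ): mean = kθ, variance = kθ², so CV = 1/√k.
CV = SD/mean = 69/289 = 0.2388, hence k = 1/CV² = 17.5.
Then θ = mean/k = 289/17.5 = 16.5.

k ≈ 17.5, θ ≈ 16.5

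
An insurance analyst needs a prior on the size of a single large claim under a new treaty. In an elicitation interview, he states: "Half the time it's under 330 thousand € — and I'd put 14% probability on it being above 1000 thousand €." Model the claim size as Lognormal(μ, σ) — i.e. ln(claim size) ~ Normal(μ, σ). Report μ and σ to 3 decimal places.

If T ~ Lognormal(μ,σ) then ln T ~ Normal(μ,σ), so the p-quantile of ln T is μ + z_p·σ.
ln(330) = 5.799 and ln(1000) = 6.908; z_{0.5} = 0, z_{0.86} = 1.08.
σ = (6.908 − 5.799)/(1.08 − (0)) = 1.026.
μ = 5.799 − (0)·1.026 = 5.799.

μ ≈ 5.799, σ ≈ 1.026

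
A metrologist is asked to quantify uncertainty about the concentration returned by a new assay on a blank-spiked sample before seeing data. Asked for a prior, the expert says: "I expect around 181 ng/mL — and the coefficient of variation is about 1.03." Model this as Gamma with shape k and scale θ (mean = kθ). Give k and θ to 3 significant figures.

For Gamma(k, scale θ): mean = kθ, variance = kθ², so CV = 1/√k.
CV = 1.03, hence k = 1/CV² = 0.943.
Then θ = mean/k = 181/0.943 = 192.

k ≈ 0.943, θ ≈ 192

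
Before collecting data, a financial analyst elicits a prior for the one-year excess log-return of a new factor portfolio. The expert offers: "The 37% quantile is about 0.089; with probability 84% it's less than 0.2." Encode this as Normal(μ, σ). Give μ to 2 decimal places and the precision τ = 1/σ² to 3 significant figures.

μ = 0.12, τ = 143

The p-quantile of Normal(μ,σ) is μ + z_p·σ, with z_{0.37} = -0.3319 and z_{0.84} = 0.9945.
Eliminate σ: μ = (z₂·x₁ − z₁·x₂)/(z₂ − z₁) = (0.9945·0.089 − (-0.3319)·0.2)/1.326 = 0.12.
Then σ = (x₂ − x₁)/(z₂ − z₁) = (0.2 − 0.089)/1.326 = 0.08.
Precision τ = 1/σ² = 1/0.08369² = 143.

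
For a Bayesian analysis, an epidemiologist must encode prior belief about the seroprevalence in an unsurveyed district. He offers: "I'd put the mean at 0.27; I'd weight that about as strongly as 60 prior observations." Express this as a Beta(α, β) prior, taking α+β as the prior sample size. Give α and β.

α = 16.2, β = 43.8

Under the effective-sample-size interpretation, Beta(α, β) has prior mean α/(α+β) and prior sample size α+β.
So α+β = 60 and α/(α+β) = 0.27, giving α = 0.27·60 = 16.2 and β = 60 − 16.2 = 43.8.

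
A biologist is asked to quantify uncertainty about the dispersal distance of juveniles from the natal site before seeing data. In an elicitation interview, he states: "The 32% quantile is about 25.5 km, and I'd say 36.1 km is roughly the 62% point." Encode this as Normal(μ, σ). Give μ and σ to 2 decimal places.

The p-quantile of Normal(μ,σ) is μ + z_p·σ, with z_{0.32} = -0.4677 and z_{0.62} = 0.3055.
Eliminate σ: μ = (z₂·x₁ − z₁·x₂)/(z₂ − z₁) = (0.3055·25.5 − (-0.4677)·36.1)/0.7732 = 31.91.
Then σ = (x₂ − x₁)/(z₂ − z₁) = (36.1 − 25.5)/0.7732 = 13.71.

μ = 31.91, σ = 13.71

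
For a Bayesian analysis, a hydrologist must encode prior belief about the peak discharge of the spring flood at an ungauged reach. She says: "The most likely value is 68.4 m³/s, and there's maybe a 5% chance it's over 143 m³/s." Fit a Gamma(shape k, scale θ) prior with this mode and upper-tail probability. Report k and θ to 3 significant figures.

Gamma(k,θ) with k>1 has mode (k−1)θ, so θ = 68.4/(k−1).
Need P(X < 143) = 0.95 with θ tied to k this way. Start at k = 2, θ = 68.4: P(X<143) ≈ 0.618.
Too low — raise k to concentrate. Iterating converges to k ≈ 6.08.
Then θ = 68.4/(6.08−1) ≈ 13.5.

k ≈ 6.08, θ ≈ 13.5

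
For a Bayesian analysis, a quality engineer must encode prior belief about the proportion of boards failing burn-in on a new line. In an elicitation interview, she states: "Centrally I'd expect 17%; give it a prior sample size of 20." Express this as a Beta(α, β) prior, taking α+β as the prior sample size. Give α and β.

α = 3.4, β = 16.6

Under the effective-sample-size interpretation, Beta(α, β) has prior mean α/(α+β) and prior sample size α+β.
So α+β = 20 and α/(α+β) = 0.17, giving α = 0.17·20 = 3.4 and β = 20 − 3.4 = 16.6.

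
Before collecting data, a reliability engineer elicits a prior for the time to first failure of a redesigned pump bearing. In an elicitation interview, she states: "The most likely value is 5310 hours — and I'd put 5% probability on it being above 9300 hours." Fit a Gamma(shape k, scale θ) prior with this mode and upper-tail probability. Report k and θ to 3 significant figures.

k ≈ 9.88, θ ≈ 598

Gamma(k,θ) with k>1 has mode (k−1)θ, so θ = 5310/(k−1).
Need P(X < 9300) = 0.95 with θ tied to k this way. Start at k = 2, θ = 5310: P(X<9300) ≈ 0.523.
Too low — raise k to concentrate. Iterating converges to k ≈ 9.88.
Then θ = 5310/(9.88−1) ≈ 598.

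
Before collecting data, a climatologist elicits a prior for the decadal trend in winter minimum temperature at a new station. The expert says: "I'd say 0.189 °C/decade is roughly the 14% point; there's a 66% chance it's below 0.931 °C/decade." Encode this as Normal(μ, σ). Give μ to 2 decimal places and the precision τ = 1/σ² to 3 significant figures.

μ = 0.73, τ = 4.05

The p-quantile of Normal(μ,σ) is μ + z_p·σ, with z_{0.14} = -1.08 and z_{0.66} = 0.4125.
Eliminate σ: μ = (z₂·x₁ − z₁·x₂)/(z₂ − z₁) = (0.4125·0.189 − (-1.08)·0.931)/1.493 = 0.73.
Then σ = (x₂ − x₁)/(z₂ − z₁) = (0.931 − 0.189)/1.493 = 0.50.
Precision τ = 1/σ² = 1/0.4971² = 4.05.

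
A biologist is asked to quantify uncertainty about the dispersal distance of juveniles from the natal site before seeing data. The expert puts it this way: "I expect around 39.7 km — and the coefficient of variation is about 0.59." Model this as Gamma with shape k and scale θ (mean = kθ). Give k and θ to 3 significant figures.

k ≈ 2.87, θ ≈ 13.8

For Gamma(k, scale θ): mean = kθ, variance = kθ², so CV = 1/√k.
CV = 0.59, hence k = 1/CV² = 2.87.
Then θ = mean/k = 39.7/2.87 = 13.8.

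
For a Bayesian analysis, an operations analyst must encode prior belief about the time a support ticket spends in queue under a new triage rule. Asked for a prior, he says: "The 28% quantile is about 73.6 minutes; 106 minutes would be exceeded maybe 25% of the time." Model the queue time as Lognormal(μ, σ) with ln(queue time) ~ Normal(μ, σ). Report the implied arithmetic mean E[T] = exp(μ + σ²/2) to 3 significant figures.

E[T] ≈ 90.9 minutes

If T ~ Lognormal(μ,σ) then ln T ~ Normal(μ,σ), so the p-quantile of ln T is μ + z_p·σ.
ln(73.6) = 4.299 and ln(106) = 4.663; z_{0.28} = -0.5828, z_{0.75} = 0.6745.
σ = (4.663 − 4.299)/(0.6745 − (-0.5828)) = 0.290.
μ = 4.299 − (-0.5828)·0.290 = 4.468.
E[T] = exp(μ + σ²/2) = exp(4.468 + 0.0421) = 90.9 minutes.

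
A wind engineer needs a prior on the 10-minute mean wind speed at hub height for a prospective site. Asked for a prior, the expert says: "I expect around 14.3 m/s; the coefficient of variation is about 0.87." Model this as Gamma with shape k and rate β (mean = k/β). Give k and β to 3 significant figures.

For Gamma(k, rate β): mean = k/β, variance = k/β², so CV = 1/√k.
CV = 0.87, hence k = 1/CV² = 1.32.
Then β = k/mean = 1.32/14.3 = 0.0924.

k ≈ 1.32, β ≈ 0.0924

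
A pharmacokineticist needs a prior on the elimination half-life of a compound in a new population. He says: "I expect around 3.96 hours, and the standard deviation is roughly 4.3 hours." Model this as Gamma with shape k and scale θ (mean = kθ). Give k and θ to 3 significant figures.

k ≈ 0.848, θ ≈ 4.67

For Gamma(k, scale θ): mean = kθ, variance = kθ², so CV = 1/√k.
CV = SD/mean = 4.3/3.96 = 1.086, hence k = 1/CV² = 0.848.
Then θ = mean/k = 3.96/0.848 = 4.67.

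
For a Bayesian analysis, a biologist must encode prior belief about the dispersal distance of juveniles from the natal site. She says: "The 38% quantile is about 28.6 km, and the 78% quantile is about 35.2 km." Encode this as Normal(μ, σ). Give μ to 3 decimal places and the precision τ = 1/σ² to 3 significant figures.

For Normal(μ,σ), the p-quantile is μ + z_p·σ. Here z_{0.38} = -0.3055, z_{0.78} = 0.7722.
So 28.6 = μ − 0.3055σ and 35.2 = μ + 0.7722σ.
Subtracting: σ = (35.2 − 28.6)/(0.7722 − (-0.3055)) = 6.124.
Then μ = 28.6 − (-0.3055)·6.124 = 30.471.
Precision τ = 1/σ² = 1/6.124² = 0.0267.

μ = 30.471, τ = 0.0267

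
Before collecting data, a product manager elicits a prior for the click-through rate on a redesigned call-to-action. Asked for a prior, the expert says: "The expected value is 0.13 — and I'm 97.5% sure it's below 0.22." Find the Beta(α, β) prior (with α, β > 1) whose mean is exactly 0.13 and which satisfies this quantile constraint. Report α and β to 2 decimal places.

α ≈ 8.64, β ≈ 57.81

With mean 0.13 fixed, write α = 0.13s, β = 0.87s where s = α+β.
Need P(θ < 0.22) = 0.975 under Beta(0.13s, 0.87s). Normal approximation: (q−m)/√(m(1−m)/s) ≈ z_{0.975} = 1.96, so s ≈ 0.13·0.87·(1.96)²/(0.22−0.13)² = 53.6.
At s = 53.6: P(θ<0.22) ≈ 0.962. Adjusting to match 0.975 gives s ≈ 66.45.
So α = 0.13·66.45 ≈ 8.64, β = 0.87·66.45 ≈ 57.81.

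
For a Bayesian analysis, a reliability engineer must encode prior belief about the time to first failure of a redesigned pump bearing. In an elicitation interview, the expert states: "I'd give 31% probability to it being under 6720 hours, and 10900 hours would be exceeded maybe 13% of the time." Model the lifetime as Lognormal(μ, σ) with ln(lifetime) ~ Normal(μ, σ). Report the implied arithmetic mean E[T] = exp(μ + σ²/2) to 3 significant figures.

If T ~ Lognormal(μ,σ) then ln T ~ Normal(μ,σ), so the p-quantile of ln T is μ + z_p·σ.
ln(6720) = 8.813 and ln(10900) = 9.297; z_{0.31} = -0.4959, z_{0.87} = 1.126.
σ = (9.297 − 8.813)/(1.126 − (-0.4959)) = 0.298.
μ = 8.813 − (-0.4959)·0.298 = 8.961.
E[T] = exp(μ + σ²/2) = exp(8.961 + 0.0444) = 8140 hours.

E[T] ≈ 8140 hours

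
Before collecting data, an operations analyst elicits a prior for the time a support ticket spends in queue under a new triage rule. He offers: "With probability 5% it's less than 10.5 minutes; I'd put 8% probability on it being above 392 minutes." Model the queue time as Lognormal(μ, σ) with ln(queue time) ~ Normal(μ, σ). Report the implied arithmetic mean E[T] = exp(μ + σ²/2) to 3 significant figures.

If T ~ Lognormal(μ,σ) then ln T ~ Normal(μ,σ), so the p-quantile of ln T is μ + z_p·σ.
ln(10.5) = 2.351 and ln(392) = 5.971; z_{0.05} = -1.645, z_{0.92} = 1.405.
σ = (5.971 − 2.351)/(1.405 − (-1.645)) = 1.187.
μ = 2.351 − (-1.645)·1.187 = 4.304.
E[T] = exp(μ + σ²/2) = exp(4.304 + 0.7043) = 150 minutes.

E[T] ≈ 150 minutes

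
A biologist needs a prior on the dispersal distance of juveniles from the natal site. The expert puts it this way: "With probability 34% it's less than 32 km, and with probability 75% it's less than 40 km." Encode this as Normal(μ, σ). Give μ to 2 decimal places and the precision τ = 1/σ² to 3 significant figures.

The p-quantile of Normal(μ,σ) is μ + z_p·σ, with z_{0.34} = -0.4125 and z_{0.75} = 0.6745.
Eliminate σ: μ = (z₂·x₁ − z₁·x₂)/(z₂ − z₁) = (0.6745·32 − (-0.4125)·40)/1.087 = 35.04.
Then σ = (x₂ − x₁)/(z₂ − z₁) = (40 − 32)/1.087 = 7.36.
Precision τ = 1/σ² = 1/7.36² = 0.0185.

μ = 35.04, τ = 0.0185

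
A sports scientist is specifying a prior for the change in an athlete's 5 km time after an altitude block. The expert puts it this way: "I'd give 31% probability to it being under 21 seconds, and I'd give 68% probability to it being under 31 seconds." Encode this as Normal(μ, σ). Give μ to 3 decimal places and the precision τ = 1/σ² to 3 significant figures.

For Normal(μ,σ), the p-quantile is μ + z_p·σ. Here z_{0.31} = -0.4959, z_{0.68} = 0.4677.
So 21 = μ − 0.4959σ and 31 = μ + 0.4677σ.
Subtracting: σ = (31 − 21)/(0.4677 − (-0.4959)) = 10.378.
Then μ = 21 − (-0.4959)·10.378 = 26.146.
Precision τ = 1/σ² = 1/10.38² = 0.00928.

μ = 26.146, τ = 0.00928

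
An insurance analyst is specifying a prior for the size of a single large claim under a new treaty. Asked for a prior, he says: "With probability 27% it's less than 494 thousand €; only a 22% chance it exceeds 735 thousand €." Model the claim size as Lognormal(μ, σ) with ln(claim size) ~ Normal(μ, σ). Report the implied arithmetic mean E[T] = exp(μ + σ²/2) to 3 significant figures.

If T ~ Lognormal(μ,σ) then ln T ~ Normal(μ,σ), so the p-quantile of ln T is μ + z_p·σ.
ln(494) = 6.203 and ln(735) = 6.6; z_{0.27} = -0.6128, z_{0.78} = 0.7722.
σ = (6.6 − 6.203)/(0.7722 − (-0.6128)) = 0.287.
μ = 6.203 − (-0.6128)·0.287 = 6.378.
E[T] = exp(μ + σ²/2) = exp(6.378 + 0.0412) = 614 thousand €.

E[T] ≈ 614 thousand €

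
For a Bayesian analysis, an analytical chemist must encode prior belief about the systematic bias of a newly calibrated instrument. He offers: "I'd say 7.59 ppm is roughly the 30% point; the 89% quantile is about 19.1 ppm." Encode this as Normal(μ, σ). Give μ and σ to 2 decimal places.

The p-quantile of Normal(μ,σ) is μ + z_p·σ, with z_{0.3} = -0.5244 and z_{0.89} = 1.227.
Eliminate σ: μ = (z₂·x₁ − z₁·x₂)/(z₂ − z₁) = (1.227·7.59 − (-0.5244)·19.1)/1.751 = 11.04.
Then σ = (x₂ − x₁)/(z₂ − z₁) = (19.1 − 7.59)/1.751 = 6.57.

μ = 11.04, σ = 6.57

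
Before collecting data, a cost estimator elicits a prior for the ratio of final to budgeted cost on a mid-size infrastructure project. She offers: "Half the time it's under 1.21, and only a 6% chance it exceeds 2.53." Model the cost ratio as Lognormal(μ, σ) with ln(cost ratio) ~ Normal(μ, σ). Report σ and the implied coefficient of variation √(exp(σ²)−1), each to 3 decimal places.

σ ≈ 0.474, CV ≈ 0.502

If T ~ Lognormal(μ,σ) then ln T ~ Normal(μ,σ), so the p-quantile of ln T is μ + z_p·σ.
ln(1.21) = 0.1906 and ln(2.53) = 0.9282; z_{0.5} = 0, z_{0.94} = 1.555.
σ = (0.9282 − 0.1906)/(1.555 − (0)) = 0.474.
μ = 0.1906 − (0)·0.474 = 0.191.
CV = √(exp(σ²)−1) = √(exp(0.2251)−1) = 0.502.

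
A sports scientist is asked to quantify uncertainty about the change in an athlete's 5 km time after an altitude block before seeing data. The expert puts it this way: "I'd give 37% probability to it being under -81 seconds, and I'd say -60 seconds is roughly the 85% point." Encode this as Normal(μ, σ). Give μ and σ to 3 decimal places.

μ = -75.907, σ = 15.348

The p-quantile of Normal(μ,σ) is μ + z_p·σ, with z_{0.37} = -0.3319 and z_{0.85} = 1.036.
Eliminate σ: μ = (z₂·x₁ − z₁·x₂)/(z₂ − z₁) = (1.036·-81 − (-0.3319)·-60)/1.368 = -75.907.
Then σ = (x₂ − x₁)/(z₂ − z₁) = (-60 − -81)/1.368 = 15.348.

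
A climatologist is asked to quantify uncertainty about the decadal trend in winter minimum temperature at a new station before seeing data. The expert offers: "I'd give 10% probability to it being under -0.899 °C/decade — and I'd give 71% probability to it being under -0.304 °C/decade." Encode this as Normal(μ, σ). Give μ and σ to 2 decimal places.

The p-quantile of Normal(μ,σ) is μ + z_p·σ, with z_{0.1} = -1.282 and z_{0.71} = 0.5534.
Eliminate σ: μ = (z₂·x₁ − z₁·x₂)/(z₂ − z₁) = (0.5534·-0.899 − (-1.282)·-0.304)/1.835 = -0.48.
Then σ = (x₂ − x₁)/(z₂ − z₁) = (-0.304 − -0.899)/1.835 = 0.32.

μ = -0.48, σ = 0.32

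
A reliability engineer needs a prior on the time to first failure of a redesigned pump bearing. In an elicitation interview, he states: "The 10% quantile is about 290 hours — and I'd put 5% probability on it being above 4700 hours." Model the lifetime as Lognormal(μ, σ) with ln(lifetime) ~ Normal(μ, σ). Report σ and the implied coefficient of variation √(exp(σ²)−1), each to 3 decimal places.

If T ~ Lognormal(μ,σ) then ln T ~ Normal(μ,σ), so the p-quantile of ln T is μ + z_p·σ.
ln(290) = 5.67 and ln(4700) = 8.455; z_{0.1} = -1.282, z_{0.95} = 1.645.
σ = (8.455 − 5.67)/(1.645 − (-1.282)) = 0.952.
μ = 5.67 − (-1.282)·0.952 = 6.890.
CV = √(exp(σ²)−1) = √(exp(0.9060)−1) = 1.214.

σ ≈ 0.952, CV ≈ 1.214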